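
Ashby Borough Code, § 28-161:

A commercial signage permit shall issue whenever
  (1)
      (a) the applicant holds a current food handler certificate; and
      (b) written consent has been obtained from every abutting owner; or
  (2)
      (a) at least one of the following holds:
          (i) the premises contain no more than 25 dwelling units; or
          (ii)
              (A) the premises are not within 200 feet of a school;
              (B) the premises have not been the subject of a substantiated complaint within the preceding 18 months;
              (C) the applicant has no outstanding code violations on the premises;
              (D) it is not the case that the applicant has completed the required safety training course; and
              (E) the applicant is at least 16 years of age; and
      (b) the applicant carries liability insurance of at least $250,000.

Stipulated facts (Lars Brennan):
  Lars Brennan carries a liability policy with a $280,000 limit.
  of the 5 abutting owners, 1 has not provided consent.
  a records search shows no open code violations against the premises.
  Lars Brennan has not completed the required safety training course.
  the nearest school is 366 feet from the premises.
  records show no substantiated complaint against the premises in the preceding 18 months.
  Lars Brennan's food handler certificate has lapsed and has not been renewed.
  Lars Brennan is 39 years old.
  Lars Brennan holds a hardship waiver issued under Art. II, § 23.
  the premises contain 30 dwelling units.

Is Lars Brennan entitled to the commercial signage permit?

Yes — granted.

(a) food handler cert. — fails.
(b) all abutters consent — not satisfied.
(1): F AND F → false.
(i) ≤ 25 units — fails.
(A) ≥200 ft from school — satisfied.
(B) no complaint in 18 mo. — satisfied.
(C) no code violations — satisfied.
(D) not (safety training) — met.
(E) age ≥ 16 — satisfied.
So (ii) is satisfied (T AND T AND T AND T AND T).
(a): F OR T → true.
(b) insurance ≥ $250,000 — satisfied.
(2): T AND T → true.
Overall: F OR T → true.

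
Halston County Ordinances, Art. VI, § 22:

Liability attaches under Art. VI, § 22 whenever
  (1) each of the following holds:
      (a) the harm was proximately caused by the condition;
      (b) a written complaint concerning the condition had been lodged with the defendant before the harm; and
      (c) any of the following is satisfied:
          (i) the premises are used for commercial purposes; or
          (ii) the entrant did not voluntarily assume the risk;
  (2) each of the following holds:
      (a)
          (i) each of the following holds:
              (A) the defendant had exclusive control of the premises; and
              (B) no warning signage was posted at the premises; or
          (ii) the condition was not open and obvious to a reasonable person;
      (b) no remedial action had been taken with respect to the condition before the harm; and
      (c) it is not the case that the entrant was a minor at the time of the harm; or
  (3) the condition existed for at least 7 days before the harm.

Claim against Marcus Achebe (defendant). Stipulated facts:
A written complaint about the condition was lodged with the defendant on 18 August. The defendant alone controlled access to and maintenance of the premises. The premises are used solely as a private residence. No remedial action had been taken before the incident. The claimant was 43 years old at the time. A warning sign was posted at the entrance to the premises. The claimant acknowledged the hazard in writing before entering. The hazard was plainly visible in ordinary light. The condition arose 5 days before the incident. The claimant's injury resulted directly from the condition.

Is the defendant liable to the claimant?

No — not liable.

(a) proximate cause — holds.
(b) complaint lodged — satisfied.
(i) commercial use — fails.
(ii) no assumed risk — fails.
(c) = F OR F = false.
(1) = T AND T AND F = false.
(A) exclusive control — satisfied.
(B) no signage posted — fails.
So (i) is not satisfied (T AND F).
(ii) not open/obvious — fails.
(a): F OR F → false.
(b) no remedial action — met.
(c) not (entrant a minor) — satisfied.
So (2) is not satisfied (F AND T AND T).
(3) condition ≥7 days old — not met.
Overall: F OR F OR F → false.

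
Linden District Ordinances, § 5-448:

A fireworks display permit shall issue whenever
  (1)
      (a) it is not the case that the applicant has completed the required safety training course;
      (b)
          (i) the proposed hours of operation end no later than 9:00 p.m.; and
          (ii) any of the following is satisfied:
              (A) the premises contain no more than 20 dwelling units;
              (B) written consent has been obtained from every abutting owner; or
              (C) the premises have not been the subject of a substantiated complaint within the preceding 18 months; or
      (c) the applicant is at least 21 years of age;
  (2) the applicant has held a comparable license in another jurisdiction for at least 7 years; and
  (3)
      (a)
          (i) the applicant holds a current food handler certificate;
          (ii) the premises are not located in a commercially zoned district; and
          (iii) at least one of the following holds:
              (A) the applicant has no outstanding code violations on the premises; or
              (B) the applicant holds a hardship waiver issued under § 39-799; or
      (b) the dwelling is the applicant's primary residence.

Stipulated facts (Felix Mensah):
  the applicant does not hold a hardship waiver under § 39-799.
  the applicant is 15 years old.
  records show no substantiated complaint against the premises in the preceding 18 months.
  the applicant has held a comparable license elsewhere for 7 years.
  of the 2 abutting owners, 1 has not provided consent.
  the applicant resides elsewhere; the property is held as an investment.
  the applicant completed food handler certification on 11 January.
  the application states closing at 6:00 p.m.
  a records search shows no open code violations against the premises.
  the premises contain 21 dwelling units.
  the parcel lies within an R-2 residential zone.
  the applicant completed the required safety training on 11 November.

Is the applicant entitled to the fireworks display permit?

Yes — granted.

(a) not (safety training) — not satisfied.
(i) closes by 9 p.m. — met.
(A) ≤ 20 units — fails.
(B) all abutters consent — fails.
(C) no complaint in 18 mo. — holds.
(ii) = F OR F OR T = true.
So (b) is satisfied (T AND T).
(c) age ≥ 21 — not met.
So (1) is satisfied (F OR T OR F).
(2) prior license ≥ 7 yr — satisfied.
(i) food handler cert. — holds.
(ii) not (commercially zoned) — met.
(A) no code violations — met.
(B) hardship waiver — fails.
(iii) = T OR F = true.
(a) = T AND T AND T = true.
(b) primary residence — not satisfied.
So (3) is satisfied (T OR F).
Overall = T AND T AND T = true.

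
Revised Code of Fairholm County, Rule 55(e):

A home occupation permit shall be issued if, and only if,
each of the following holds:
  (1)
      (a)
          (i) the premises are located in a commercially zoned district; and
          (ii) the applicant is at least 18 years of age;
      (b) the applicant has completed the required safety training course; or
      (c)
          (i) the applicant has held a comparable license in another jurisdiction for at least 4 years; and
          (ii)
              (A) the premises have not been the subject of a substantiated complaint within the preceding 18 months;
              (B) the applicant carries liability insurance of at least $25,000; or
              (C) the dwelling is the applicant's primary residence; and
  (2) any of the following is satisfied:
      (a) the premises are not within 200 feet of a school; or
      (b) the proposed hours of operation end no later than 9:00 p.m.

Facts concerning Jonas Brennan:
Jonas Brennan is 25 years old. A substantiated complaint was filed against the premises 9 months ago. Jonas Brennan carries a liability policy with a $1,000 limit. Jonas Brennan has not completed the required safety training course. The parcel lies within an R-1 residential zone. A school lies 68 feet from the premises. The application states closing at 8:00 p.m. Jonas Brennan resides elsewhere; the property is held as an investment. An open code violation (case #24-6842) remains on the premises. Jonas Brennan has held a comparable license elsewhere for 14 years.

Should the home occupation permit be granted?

(i) commercially zoned — fails.
(ii) age ≥ 18 — satisfied.
(a) = F AND T = false.
(b) safety training — not met.
(i) prior license ≥ 4 yr — satisfied.
(A) no complaint in 18 mo. — fails.
(B) insurance ≥ $25,000 — not met.
(C) primary residence — fails.
So (ii) is not satisfied (F OR F OR F).
(c): T AND F → false.
So (1) is not satisfied (F OR F OR F).
(a) ≥200 ft from school — fails.
(b) closes by 9 p.m. — satisfied.
(2): F OR T → true.
Overall = F AND T = false.

No — denied.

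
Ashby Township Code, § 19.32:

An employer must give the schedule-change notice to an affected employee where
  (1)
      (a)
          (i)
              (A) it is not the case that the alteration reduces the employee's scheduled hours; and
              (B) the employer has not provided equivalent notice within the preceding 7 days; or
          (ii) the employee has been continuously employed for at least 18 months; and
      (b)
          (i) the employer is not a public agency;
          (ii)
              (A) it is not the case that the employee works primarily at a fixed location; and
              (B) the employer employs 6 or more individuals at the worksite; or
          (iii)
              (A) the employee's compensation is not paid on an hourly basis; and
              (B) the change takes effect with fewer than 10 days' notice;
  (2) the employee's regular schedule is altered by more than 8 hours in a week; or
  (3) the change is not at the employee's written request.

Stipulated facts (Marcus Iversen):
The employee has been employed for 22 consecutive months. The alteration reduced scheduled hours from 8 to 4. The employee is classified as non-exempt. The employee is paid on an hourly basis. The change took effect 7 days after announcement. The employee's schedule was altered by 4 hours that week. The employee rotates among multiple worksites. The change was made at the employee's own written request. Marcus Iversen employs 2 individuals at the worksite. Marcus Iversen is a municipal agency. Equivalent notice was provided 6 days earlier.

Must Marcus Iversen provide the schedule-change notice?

(A) not (hours reduced) — fails.
(B) no recent notice — not satisfied.
So (i) is not satisfied (F AND F).
(ii) tenure ≥ 18 mo. — holds.
(a): F OR T → true.
(i) not (public agency) — not met.
(A) not (fixed location) — met.
(B) ≥ 6 at site — not satisfied.
(ii): T AND F → false.
(A) not (hourly-paid) — not satisfied.
(B) < 10 days' notice — met.
(iii) = F AND T = false.
(b) = F OR F OR F = false.
So (1) is not satisfied (T AND F).
(2) schedule shift > 8h — fails.
(3) not employee-requested — not satisfied.
Overall: F OR F OR F → false.

No — not required.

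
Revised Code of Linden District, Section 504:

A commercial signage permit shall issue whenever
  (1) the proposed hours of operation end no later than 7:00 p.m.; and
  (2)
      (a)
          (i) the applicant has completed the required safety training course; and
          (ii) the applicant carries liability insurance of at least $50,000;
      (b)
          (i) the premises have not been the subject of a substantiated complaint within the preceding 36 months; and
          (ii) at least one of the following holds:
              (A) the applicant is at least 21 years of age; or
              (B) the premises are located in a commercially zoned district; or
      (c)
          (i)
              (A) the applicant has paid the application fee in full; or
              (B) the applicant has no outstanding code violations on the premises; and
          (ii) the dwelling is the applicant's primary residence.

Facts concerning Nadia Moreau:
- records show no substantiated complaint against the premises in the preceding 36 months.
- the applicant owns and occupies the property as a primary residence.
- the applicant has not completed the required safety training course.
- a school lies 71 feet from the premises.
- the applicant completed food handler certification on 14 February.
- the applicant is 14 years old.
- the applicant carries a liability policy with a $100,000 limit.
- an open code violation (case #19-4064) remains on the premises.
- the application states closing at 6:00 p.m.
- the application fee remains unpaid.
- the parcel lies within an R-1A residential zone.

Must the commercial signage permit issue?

(1) closes by 7 p.m. — holds.
(i) safety training — not satisfied.
(ii) insurance ≥ $50,000 — holds.
(a) = F AND T = false.
(i) no complaint in 36 mo. — satisfied.
(A) age ≥ 21 — fails.
(B) commercially zoned — not satisfied.
(ii) = F OR F = false.
So (b) is not satisfied (T AND F).
(A) fee paid — not met.
(B) no code violations — not met.
(i): F OR F → false.
(ii) primary residence — holds.
(c) = F AND T = false.
(2): F OR F OR F → false.
Overall = T AND F = false.

No — denied.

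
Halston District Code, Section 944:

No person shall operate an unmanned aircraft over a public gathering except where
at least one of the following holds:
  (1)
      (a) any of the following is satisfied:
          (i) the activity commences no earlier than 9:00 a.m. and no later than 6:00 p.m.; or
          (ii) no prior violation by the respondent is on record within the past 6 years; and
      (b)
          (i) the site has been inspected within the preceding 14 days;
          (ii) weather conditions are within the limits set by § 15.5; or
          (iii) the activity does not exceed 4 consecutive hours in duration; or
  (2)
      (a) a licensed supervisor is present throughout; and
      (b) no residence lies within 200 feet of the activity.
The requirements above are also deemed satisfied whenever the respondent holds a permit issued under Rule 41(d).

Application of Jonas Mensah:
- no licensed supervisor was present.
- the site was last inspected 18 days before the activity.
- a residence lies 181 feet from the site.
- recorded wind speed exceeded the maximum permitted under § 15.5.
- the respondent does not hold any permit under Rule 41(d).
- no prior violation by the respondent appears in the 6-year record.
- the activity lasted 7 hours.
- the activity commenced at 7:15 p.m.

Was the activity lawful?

No — unlawful.

(i) start within hours — not satisfied.
(ii) no prior violation — holds.
(a): F OR T → true.
(i) site inspected — not met.
(ii) weather ok — not met.
(iii) ≤ 4 hrs duration — fails.
So (b) is not satisfied (F OR F OR F).
(1): T AND F → false.
(a) supervisor present — not satisfied.
(b) no residence in 200 ft — fails.
(2): F AND F → false.
Overall: F OR F → false.
Exception (holds permit) — not satisfied.
Result: main false OR exception false → false.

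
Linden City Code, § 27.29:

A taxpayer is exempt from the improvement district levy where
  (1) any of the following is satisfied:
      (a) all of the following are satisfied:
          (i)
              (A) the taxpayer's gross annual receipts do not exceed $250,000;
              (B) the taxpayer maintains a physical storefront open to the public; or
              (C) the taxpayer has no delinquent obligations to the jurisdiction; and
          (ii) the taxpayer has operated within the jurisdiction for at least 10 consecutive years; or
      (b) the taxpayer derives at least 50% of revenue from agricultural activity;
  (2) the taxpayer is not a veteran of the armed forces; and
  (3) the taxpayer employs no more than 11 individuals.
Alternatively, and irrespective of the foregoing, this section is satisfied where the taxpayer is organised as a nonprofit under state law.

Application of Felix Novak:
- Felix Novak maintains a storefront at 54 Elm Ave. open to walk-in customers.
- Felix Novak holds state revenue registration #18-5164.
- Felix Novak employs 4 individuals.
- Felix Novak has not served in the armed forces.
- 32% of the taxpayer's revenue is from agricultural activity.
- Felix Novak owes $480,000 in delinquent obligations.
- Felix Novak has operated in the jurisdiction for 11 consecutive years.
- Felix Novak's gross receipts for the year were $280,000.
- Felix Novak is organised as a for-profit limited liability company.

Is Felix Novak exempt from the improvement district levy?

Yes — exempt.

(A) receipts ≤ $250,000 — not met.
(B) has storefront — holds.
(C) no delinquency — not satisfied.
(i): F OR T OR F → true.
(ii) ≥ 10 yrs in jurisdiction — met.
So (a) is satisfied (T AND T).
(b) ≥50% agricultural — fails.
So (1) is satisfied (T OR F).
(2) not (veteran) — met.
(3) ≤ 11 employees — met.
So Overall is satisfied (T AND T AND T).
Exception (nonprofit) — not satisfied.
Result: main true OR exception false → true.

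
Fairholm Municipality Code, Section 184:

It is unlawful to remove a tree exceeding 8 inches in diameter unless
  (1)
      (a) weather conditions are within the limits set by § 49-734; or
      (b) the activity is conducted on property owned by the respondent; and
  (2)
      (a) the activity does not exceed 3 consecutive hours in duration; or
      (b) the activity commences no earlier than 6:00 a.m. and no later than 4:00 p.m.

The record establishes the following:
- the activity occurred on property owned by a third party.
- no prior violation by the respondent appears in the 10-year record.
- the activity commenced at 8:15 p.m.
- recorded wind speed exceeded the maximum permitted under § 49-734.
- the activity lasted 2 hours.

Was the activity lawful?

(a) weather ok — fails.
(b) own property — not met.
(1): F OR F → false.
(a) ≤ 3 hrs duration — satisfied.
(b) start within hours — fails.
So (2) is satisfied (T OR F).
So Overall is not satisfied (F AND T).

No — unlawful.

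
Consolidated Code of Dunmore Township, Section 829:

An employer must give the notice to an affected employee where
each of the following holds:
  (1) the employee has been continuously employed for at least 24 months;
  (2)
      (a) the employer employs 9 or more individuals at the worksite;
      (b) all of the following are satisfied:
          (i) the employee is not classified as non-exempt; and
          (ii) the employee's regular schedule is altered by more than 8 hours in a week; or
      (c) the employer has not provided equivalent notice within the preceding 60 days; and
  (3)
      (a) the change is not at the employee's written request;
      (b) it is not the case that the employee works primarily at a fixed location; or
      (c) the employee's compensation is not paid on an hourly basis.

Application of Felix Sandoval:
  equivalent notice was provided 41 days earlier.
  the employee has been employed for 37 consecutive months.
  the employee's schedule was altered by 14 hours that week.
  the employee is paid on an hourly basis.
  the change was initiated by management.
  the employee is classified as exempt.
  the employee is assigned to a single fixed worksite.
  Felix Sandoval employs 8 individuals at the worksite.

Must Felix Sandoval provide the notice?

(1) tenure ≥ 24 mo. — met.
(a) ≥ 9 at site — not satisfied.
(i) not (non-exempt) — holds.
(ii) schedule shift > 8h — met.
(b): T AND T → true.
(c) no recent notice — fails.
(2): F OR T OR F → true.
(a) not employee-requested — satisfied.
(b) not (fixed location) — not met.
(c) not (hourly-paid) — not satisfied.
So (3) is satisfied (T OR F OR F).
So Overall is satisfied (T AND T AND T).

Yes — required.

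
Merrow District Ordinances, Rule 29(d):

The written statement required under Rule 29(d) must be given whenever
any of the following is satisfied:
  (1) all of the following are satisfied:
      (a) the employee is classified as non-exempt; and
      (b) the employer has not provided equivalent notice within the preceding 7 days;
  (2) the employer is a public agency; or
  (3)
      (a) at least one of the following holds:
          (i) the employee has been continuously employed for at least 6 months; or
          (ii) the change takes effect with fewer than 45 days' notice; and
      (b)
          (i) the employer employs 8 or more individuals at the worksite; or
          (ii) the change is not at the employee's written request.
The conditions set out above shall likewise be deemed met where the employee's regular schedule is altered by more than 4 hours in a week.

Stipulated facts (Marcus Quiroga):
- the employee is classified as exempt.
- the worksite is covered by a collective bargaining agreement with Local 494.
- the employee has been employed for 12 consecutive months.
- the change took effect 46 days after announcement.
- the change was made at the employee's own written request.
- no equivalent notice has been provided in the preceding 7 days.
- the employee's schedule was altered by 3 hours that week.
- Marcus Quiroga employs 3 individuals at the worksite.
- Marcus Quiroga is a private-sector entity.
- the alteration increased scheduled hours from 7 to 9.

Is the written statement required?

(a) non-exempt — not satisfied.
(b) no recent notice — met.
(1): F AND T → false.
(2) public agency — not satisfied.
(i) tenure ≥ 6 mo. — holds.
(ii) < 45 days' notice — not met.
(a) = T OR F = true.
(i) ≥ 8 at site — fails.
(ii) not employee-requested — not satisfied.
(b) = F OR F = false.
So (3) is not satisfied (T AND F).
Overall = F OR F OR F = false.
Exception (schedule shift > 4h) — not satisfied.
Result: main false OR exception false → false.

No — not required.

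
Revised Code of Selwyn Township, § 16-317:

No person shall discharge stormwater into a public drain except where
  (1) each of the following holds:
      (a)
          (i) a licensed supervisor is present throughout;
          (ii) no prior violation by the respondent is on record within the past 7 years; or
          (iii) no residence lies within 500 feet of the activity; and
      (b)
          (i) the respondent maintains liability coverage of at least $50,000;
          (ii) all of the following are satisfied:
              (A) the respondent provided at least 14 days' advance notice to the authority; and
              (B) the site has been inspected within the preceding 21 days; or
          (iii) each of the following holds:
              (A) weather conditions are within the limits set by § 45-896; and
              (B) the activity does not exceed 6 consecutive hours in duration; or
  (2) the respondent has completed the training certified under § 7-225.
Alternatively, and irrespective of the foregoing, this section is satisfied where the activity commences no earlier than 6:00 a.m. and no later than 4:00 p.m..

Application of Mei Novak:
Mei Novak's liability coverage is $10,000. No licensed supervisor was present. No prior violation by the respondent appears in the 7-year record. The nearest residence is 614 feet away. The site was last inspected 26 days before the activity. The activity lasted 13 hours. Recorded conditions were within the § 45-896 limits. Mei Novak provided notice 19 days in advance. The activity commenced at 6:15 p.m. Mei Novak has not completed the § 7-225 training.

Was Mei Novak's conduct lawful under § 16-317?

No — unlawful.

(i) supervisor present — fails.
(ii) no prior violation — satisfied.
(iii) no residence in 500 ft — met.
So (a) is satisfied (F OR T OR T).
(i) coverage ≥ $50,000 — not met.
(A) ≥14 days' notice — holds.
(B) site inspected — not satisfied.
(ii): T AND F → false.
(A) weather ok — satisfied.
(B) ≤ 6 hrs duration — fails.
(iii) = T AND F = false.
So (b) is not satisfied (F OR F OR F).
(1) = T AND F = false.
(2) training certified — not satisfied.
So Overall is not satisfied (F OR F).
Exception (start within hours) — not satisfied.
Result: main false OR exception false → false.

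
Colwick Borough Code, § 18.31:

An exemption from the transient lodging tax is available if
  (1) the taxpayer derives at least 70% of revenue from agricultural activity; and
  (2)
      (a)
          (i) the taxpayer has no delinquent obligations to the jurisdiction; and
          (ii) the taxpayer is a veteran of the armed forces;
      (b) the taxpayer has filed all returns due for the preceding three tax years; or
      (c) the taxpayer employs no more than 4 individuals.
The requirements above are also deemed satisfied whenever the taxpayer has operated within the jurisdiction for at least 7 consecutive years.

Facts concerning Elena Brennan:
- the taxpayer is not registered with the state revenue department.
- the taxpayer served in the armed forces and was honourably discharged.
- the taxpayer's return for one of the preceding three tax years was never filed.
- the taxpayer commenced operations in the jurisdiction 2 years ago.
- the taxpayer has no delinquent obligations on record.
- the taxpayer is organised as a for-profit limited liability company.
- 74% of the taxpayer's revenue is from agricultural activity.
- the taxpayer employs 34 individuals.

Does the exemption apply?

Yes — exempt.

(1) ≥70% agricultural — holds.
(i) no delinquency — satisfied.
(ii) veteran — satisfied.
(a) = T AND T = true.
(b) returns current — not satisfied.
(c) ≤ 4 employees — not satisfied.
So (2) is satisfied (T OR F OR F).
Overall = T AND T = true.
Exception (≥ 7 yrs in jurisdiction) — not satisfied.
Result: main true OR exception false → true.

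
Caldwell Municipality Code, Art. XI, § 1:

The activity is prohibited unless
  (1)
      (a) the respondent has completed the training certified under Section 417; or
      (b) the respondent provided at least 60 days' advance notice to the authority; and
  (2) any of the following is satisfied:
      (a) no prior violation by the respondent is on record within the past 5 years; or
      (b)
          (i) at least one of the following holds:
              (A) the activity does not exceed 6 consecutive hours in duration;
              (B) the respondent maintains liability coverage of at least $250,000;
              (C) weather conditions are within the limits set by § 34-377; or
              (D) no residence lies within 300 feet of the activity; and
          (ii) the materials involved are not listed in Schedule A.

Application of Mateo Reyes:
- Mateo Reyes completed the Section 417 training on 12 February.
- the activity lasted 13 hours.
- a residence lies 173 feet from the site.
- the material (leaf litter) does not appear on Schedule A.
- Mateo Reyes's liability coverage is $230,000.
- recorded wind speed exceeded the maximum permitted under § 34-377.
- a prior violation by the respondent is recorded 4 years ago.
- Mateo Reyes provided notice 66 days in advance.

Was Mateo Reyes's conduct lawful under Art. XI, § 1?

(a) training certified — satisfied.
(b) ≥60 days' notice — holds.
(1) = T OR T = true.
(a) no prior violation — not met.
(A) ≤ 6 hrs duration — not met.
(B) coverage ≥ $250,000 — fails.
(C) weather ok — fails.
(D) no residence in 300 ft — fails.
(i): F OR F OR F OR F → false.
(ii) not (Schedule A material) — satisfied.
(b) = F AND T = false.
So (2) is not satisfied (F OR F).
Overall: T AND F → false.

No — unlawful.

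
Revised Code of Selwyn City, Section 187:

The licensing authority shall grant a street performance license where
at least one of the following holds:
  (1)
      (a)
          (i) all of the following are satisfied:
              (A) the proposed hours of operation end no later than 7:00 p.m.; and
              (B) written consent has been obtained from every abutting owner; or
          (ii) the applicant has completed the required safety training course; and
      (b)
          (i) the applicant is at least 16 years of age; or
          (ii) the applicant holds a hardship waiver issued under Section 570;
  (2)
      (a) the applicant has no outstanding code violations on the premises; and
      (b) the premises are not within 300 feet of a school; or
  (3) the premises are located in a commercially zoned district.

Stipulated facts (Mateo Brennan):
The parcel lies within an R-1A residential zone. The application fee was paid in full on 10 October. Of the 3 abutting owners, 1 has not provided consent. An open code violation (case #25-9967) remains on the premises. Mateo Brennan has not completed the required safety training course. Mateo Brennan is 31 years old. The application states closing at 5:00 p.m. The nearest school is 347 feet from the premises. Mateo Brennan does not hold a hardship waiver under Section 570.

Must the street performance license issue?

No — denied.

(A) closes by 7 p.m. — met.
(B) all abutters consent — not satisfied.
(i) = T AND F = false.
(ii) safety training — fails.
(a): F OR F → false.
(i) age ≥ 16 — satisfied.
(ii) hardship waiver — not satisfied.
(b): T OR F → true.
(1): F AND T → false.
(a) no code violations — not met.
(b) ≥300 ft from school — met.
(2): F AND T → false.
(3) commercially zoned — not met.
Overall = F OR F OR F = false.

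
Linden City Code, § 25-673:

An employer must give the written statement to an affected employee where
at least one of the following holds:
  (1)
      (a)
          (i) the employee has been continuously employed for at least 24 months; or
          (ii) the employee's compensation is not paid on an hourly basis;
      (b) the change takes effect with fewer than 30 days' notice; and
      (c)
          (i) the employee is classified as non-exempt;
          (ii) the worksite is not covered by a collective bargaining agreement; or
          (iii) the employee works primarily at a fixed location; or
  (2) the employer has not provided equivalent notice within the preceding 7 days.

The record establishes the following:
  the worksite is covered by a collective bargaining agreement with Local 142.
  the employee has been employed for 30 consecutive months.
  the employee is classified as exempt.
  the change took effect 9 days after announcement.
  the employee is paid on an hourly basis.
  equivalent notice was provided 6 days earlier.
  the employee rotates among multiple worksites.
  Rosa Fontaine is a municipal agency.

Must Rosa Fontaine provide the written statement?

No — not required.

(i) tenure ≥ 24 mo. — met.
(ii) not (hourly-paid) — not satisfied.
(a): T OR F → true.
(b) < 30 days' notice — holds.
(i) non-exempt — fails.
(ii) no CBA — fails.
(iii) fixed location — not met.
(c): F OR F OR F → false.
(1): T AND T AND F → false.
(2) no recent notice — fails.
Overall: F OR F → false.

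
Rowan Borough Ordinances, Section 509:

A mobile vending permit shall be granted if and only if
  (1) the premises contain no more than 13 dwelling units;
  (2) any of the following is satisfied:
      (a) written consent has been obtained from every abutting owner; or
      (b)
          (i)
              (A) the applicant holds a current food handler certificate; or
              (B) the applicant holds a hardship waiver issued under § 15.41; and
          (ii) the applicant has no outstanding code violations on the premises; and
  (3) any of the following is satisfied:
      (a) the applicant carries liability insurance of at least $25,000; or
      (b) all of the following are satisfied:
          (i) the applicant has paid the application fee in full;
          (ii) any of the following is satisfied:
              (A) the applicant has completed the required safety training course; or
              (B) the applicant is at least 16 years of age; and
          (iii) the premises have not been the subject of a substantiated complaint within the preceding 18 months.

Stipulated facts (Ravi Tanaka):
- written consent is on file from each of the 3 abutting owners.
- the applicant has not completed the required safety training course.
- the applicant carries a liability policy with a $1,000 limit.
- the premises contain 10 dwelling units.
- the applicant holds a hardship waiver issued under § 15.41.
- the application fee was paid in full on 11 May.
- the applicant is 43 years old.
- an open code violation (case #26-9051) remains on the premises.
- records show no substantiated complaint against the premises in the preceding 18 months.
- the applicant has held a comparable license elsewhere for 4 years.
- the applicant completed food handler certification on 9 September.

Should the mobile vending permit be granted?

(1) ≤ 13 units — holds.
(a) all abutters consent — holds.
(A) food handler cert. — holds.
(B) hardship waiver — satisfied.
(i) = T OR T = true.
(ii) no code violations — not satisfied.
So (b) is not satisfied (T AND F).
(2) = T OR F = true.
(a) insurance ≥ $25,000 — not satisfied.
(i) fee paid — met.
(A) safety training — fails.
(B) age ≥ 16 — met.
(ii) = F OR T = true.
(iii) no complaint in 18 mo. — holds.
(b) = T AND T AND T = true.
(3): F OR T → true.
Overall: T AND T AND T → true.

Yes — granted.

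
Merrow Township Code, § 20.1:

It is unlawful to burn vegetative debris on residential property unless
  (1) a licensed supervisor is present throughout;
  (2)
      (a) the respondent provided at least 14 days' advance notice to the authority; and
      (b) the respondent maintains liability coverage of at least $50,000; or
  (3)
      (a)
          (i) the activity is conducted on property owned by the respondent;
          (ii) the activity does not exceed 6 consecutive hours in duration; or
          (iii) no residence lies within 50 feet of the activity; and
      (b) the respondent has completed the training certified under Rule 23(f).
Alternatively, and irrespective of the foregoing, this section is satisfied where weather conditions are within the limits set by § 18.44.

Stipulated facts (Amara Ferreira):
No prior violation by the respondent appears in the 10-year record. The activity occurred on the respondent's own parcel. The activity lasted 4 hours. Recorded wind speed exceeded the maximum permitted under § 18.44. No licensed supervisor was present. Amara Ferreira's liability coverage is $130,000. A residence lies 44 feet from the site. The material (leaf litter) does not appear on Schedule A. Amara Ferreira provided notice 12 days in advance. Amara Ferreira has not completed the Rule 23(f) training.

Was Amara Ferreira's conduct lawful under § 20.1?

No — unlawful.

(1) supervisor present — not met.
(a) ≥14 days' notice — fails.
(b) coverage ≥ $50,000 — met.
So (2) is not satisfied (F AND T).
(i) own property — satisfied.
(ii) ≤ 6 hrs duration — met.
(iii) no residence in 50 ft — not satisfied.
(a): T OR T OR F → true.
(b) training certified — not satisfied.
(3) = T AND F = false.
So Overall is not satisfied (F OR F OR F).
Exception (weather ok) — not satisfied.
Result: main false OR exception false → false.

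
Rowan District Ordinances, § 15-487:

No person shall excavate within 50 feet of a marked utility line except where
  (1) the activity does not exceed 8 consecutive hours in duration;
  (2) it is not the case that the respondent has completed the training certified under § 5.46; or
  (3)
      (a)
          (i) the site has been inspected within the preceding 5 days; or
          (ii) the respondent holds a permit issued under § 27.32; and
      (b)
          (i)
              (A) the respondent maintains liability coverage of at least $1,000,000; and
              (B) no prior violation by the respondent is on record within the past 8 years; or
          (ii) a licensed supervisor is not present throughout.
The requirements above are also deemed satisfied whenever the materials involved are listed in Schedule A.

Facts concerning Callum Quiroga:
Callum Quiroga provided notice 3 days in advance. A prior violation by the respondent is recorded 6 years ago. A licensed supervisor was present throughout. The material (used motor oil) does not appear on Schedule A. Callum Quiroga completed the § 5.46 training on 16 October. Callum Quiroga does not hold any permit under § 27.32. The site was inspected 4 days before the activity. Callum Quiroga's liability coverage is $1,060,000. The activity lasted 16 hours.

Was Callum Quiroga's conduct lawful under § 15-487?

No — unlawful.

(1) ≤ 8 hrs duration — fails.
(2) not (training certified) — fails.
(i) site inspected — met.
(ii) holds permit — not met.
So (a) is satisfied (T OR F).
(A) coverage ≥ $1,000,000 — holds.
(B) no prior violation — fails.
So (i) is not satisfied (T AND F).
(ii) not (supervisor present) — not met.
So (b) is not satisfied (F OR F).
(3): T AND F → false.
Overall = F OR F OR F = false.
Exception (Schedule A material) — not satisfied.
Result: main false OR exception false → false.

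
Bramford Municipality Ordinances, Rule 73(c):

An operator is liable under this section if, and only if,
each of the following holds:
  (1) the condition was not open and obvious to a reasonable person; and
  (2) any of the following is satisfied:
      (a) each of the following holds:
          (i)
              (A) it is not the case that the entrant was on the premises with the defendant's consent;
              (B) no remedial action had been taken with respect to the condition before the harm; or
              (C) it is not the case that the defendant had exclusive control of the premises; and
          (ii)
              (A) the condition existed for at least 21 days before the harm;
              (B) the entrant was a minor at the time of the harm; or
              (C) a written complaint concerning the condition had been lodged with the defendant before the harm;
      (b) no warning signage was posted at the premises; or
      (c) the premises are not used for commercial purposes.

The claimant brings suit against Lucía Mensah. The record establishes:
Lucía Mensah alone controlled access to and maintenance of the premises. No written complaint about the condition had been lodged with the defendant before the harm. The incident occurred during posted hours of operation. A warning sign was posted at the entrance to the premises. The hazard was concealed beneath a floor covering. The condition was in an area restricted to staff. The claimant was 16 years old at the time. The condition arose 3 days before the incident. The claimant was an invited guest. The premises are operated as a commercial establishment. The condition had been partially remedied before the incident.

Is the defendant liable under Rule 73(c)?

No — not liable.

(1) not open/obvious — holds.
(A) not (consent to enter) — fails.
(B) no remedial action — fails.
(C) not (exclusive control) — not satisfied.
So (i) is not satisfied (F OR F OR F).
(A) condition ≥21 days old — not satisfied.
(B) entrant a minor — satisfied.
(C) complaint lodged — fails.
(ii) = F OR T OR F = true.
So (a) is not satisfied (F AND T).
(b) no signage posted — fails.
(c) not (commercial use) — not met.
(2) = F OR F OR F = false.
Overall: T AND F → false.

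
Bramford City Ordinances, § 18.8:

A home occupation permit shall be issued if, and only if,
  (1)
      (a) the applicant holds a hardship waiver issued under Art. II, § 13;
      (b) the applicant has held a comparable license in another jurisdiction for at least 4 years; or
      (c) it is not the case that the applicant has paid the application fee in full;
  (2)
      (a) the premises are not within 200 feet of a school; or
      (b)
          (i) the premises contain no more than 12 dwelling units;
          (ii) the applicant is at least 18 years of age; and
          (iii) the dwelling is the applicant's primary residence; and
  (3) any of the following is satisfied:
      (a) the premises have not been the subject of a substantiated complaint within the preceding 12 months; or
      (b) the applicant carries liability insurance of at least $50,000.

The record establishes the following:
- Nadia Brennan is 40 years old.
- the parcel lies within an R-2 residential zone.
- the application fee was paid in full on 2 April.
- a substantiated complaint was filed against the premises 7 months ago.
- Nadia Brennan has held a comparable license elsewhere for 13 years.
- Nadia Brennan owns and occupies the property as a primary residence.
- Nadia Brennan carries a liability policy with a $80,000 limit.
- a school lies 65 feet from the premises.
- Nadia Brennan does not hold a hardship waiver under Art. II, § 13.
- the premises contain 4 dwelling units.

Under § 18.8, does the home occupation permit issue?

Yes — granted.

(a) hardship waiver — fails.
(b) prior license ≥ 4 yr — met.
(c) not (fee paid) — not satisfied.
(1) = F OR T OR F = true.
(a) ≥200 ft from school — not satisfied.
(i) ≤ 12 units — holds.
(ii) age ≥ 18 — holds.
(iii) primary residence — holds.
(b) = T AND T AND T = true.
(2): F OR T → true.
(a) no complaint in 12 mo. — fails.
(b) insurance ≥ $50,000 — met.
(3): F OR T → true.
Overall: T AND T AND T → true.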